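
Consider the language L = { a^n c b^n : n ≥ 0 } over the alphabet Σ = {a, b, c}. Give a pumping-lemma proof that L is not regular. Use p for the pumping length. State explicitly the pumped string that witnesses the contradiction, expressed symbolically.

a^{p+k} c b^p

Toward a contradiction, assume L is regular with pumping length p.
Take w = a^p c b^p ∈ L with |w| = 2p+1 ≥ p.
Write w = xyz as guaranteed by the lemma, with |xy| ≤ p and y is nonempty.
Since the first p symbols of w are all a's and |xy| ≤ p, y lies entirely in the leading a-block: y = a^k for some k with 1 ≤ k ≤ p.
Pump with i = 2: xy^2z = a^{p+k} c b^p, which would require p+k = p. But k ≥ 1, so xy^2z ∉ L.
This contradicts the pumping lemma, so L is not regular.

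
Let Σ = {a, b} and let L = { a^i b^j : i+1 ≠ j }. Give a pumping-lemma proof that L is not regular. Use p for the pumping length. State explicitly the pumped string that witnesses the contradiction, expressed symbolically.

Suppose for contradiction that L is regular, and let p be the pumping length.
Choose w = a^p b^{p+p!+1}. Since p ≠ (p+p!+1)-1 = p+p!, w ∈ L; and |w| ≥ p.
Write w = xyz as guaranteed by the lemma, with |xy| ≤ p and |y| ≥ 1.
The first p characters of w are a's, so xy (and hence y) consists only of a's. Write y = a^k, 1 ≤ k ≤ p.
Since 1 ≤ k ≤ p, k divides p!; set t = 1 + p!/k. Then xy^t z has p + (p!/k)·k = p + p! copies of a. Now the a-count is p+p! and (b-count)-1 = (p+p!+1)-1 = p+p!, so i+1 ≠ j fails. So xy^t z = a^{p+p!} b^{p+p!+1} ∉ L.
This is a contradiction; hence L is not regular.

a^{p+p!} b^{p+p!+1}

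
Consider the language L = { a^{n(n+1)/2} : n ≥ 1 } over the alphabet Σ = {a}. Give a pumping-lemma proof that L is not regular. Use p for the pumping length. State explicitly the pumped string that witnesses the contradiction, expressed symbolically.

Suppose for contradiction that L is regular, and let p be the pumping length.
Take w = a^{p(p+1)/2} ∈ L with |w| = p(p+1)/2 ≥ p.
The pumping lemma gives a decomposition w = xyz where |xy| ≤ p and y is nonempty.
Then y = a^k for some k with 1 ≤ k ≤ p.
Pump with i = 2: xy^2z = a^{p(p+1)/2+k}. Since 1 ≤ k ≤ p, p(p+1)/2 < p(p+1)/2+k ≤ p(p+1)/2+p < (p+1)(p+2)/2, so p(p+1)/2+k is strictly between consecutive triangular numbers. So xy^2z ∉ L.
This is a contradiction; hence L is not regular.

a^{p(p+1)/2+k}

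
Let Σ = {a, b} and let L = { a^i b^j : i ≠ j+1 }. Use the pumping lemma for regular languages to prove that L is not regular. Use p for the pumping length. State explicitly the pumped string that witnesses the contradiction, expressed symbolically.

Assume L is regular. Let p be the pumping length given by the pumping lemma.
Choose w = a^p b^{p+p!-1}. Since p ≠ (p+p!-1)+1 = p+p!, w ∈ L; and |w| ≥ p.
The pumping lemma gives a decomposition w = xyz where |xy| ≤ p and |y| > 0.
Since the first p symbols of w are all a's and |xy| ≤ p, y lies entirely in the leading a-block: y = a^k for some k with 1 ≤ k ≤ p.
Since 1 ≤ k ≤ p, k divides p!; set t = 1 + p!/k. Then xy^t z has p + (p!/k)·k = p + p! copies of a. Now the a-count is p+p! and (b-count)+1 = (p+p!-1)+1 = p+p!, so i ≠ j+1 fails. So xy^t z = a^{p+p!} b^{p+p!-1} ∉ L.
This is a contradiction; hence L is not regular.

a^{p+p!} b^{p+p!-1}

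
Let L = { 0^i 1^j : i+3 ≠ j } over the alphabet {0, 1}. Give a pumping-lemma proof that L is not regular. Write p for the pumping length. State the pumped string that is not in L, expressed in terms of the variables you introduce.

Toward a contradiction, assume L is regular with pumping length p.
Choose w = 0^p 1^{p+p!+3}. Since p ≠ (p+p!+3)-3 = p+p!, w ∈ L; and |w| ≥ p.
By the pumping lemma, w = xyz with |xy| ≤ p and |y| ≥ 1.
Because |xy| ≤ p and w begins with p copies of 0, we have y = 0^k with 1 ≤ k ≤ p.
Since 1 ≤ k ≤ p, k divides p!; set t = 1 + p!/k. Then xy^t z has p + (p!/k)·k = p + p! copies of 0. Now the 0-count is p+p! and (1-count)-3 = (p+p!+3)-3 = p+p!, so i+3 ≠ j fails. So xy^t z = 0^{p+p!} 1^{p+p!+3} ∉ L.
Contradiction. Therefore L is not regular.

0^{p+p!} 1^{p+p!+3}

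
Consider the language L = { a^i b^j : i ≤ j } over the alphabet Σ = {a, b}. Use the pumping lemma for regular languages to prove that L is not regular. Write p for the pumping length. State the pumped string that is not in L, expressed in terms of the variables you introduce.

Suppose for contradiction that L is regular, and let p be the pumping length.
Choose w = a^p b^p ∈ L, with |w| = 2p ≥ p.
The pumping lemma gives a decomposition w = xyz where |xy| ≤ p and |y| > 0.
The first p characters of w are a's, so xy (and hence y) consists only of a's. Write y = a^k, 1 ≤ k ≤ p.
Consider xy^2z = a^{p+k} b^p. Since k ≥ 1, the a-count p+k exceeds the b-count p, so i ≤ j fails; thus xy^2z ∉ L.
Contradiction. Therefore L is not regular.

a^{p+k} b^p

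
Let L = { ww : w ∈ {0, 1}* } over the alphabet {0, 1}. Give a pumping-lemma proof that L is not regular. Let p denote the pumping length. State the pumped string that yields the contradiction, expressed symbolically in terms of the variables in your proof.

Suppose for contradiction that L is regular, and let p be the pumping length.
Take w = 0^p 1^p 0^p 1^p = uu where u = 0^p1^p; then w ∈ L and |w| = 4p ≥ p.
The pumping lemma gives a decomposition w = xyz where |xy| ≤ p and |y| > 0.
The first p characters of w are 0's, so xy (and hence y) consists only of 0's. Write y = 0^k, 1 ≤ k ≤ p.
Pump with i = 2: xy^2z = 0^{p+k} 1^p 0^p 1^p, of length 4p+k. Suppose this equals vv. The string starts with 0 and ends with 1, so v does too; thus the boundary between the two copies of v is a 1→0 transition. There is exactly one such transition, at position 2p+k, so |v| = 2p+k and |vv| = 4p+2k ≠ 4p+k since k ≥ 1. So xy^2z ∉ L.
This is a contradiction; hence L is not regular.

0^{p+k} 1^p 0^p 1^p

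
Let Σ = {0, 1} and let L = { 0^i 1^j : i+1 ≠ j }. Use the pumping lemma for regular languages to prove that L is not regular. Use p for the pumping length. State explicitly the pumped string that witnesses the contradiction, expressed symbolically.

0^{p+p!} 1^{p+p!+1}

Toward a contradiction, assume L is regular with pumping length p.
Choose w = 0^p 1^{p+p!+1}. Since p ≠ (p+p!+1)-1 = p+p!, w ∈ L; and |w| ≥ p.
The pumping lemma gives a decomposition w = xyz where |xy| ≤ p and y is nonempty.
Because |xy| ≤ p and w begins with p copies of 0, we have y = 0^k with 1 ≤ k ≤ p.
Since 1 ≤ k ≤ p, k divides p!; set t = 1 + p!/k. Then xy^t z has p + (p!/k)·k = p + p! copies of 0. Now the 0-count is p+p! and (1-count)-1 = (p+p!+1)-1 = p+p!, so i+1 ≠ j fails. So xy^t z = 0^{p+p!} 1^{p+p!+1} ∉ L.
This contradicts the pumping lemma, so L is not regular.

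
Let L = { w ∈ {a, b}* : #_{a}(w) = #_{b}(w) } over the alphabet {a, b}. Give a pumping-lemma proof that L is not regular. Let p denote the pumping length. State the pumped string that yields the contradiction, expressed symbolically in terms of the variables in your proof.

a^{p+k} b^p

Suppose for contradiction that L is regular, and let p be the pumping length.
Choose w = a^p b^p ∈ L with |w| = 2p ≥ p.
Write w = xyz as guaranteed by the lemma, with |xy| ≤ p and y is nonempty.
Because |xy| ≤ p and w begins with p copies of a, we have y = a^k with 1 ≤ k ≤ p.
Pump with i = 2: xy^2z = a^{p+k} b^p has p+k occurrences of a but only p of b. Since k ≥ 1 the counts differ, so xy^2z ∉ L.
This contradicts the pumping lemma, so L is not regular.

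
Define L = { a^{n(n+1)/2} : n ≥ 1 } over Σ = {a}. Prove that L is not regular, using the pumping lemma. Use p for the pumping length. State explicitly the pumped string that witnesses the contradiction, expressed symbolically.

Assume L is regular; let p be its pumping constant.
Take w = a^{p(p+1)/2} ∈ L with |w| = p(p+1)/2 ≥ p.
The pumping lemma gives a decomposition w = xyz where |xy| ≤ p and y is nonempty.
Then y = a^k for some k with 1 ≤ k ≤ p.
Pump with i = 2: xy^2z = a^{p(p+1)/2+k}. Since 1 ≤ k ≤ p, p(p+1)/2 < p(p+1)/2+k ≤ p(p+1)/2+p < (p+1)(p+2)/2, so p(p+1)/2+k is strictly between consecutive triangular numbers. So xy^2z ∉ L.
Contradiction. Therefore L is not regular.

a^{p(p+1)/2+k}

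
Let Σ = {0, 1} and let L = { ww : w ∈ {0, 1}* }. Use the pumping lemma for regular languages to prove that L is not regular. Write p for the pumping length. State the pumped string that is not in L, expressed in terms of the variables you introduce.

0^{p+k} 1^p 0^p 1^p

Assume L is regular; let p be its pumping constant.
Take w = 0^p 1^p 0^p 1^p = uu where u = 0^p1^p; then w ∈ L and |w| = 4p ≥ p.
The pumping lemma gives a decomposition w = xyz where |xy| ≤ p and y is nonempty.
Because |xy| ≤ p and w begins with p copies of 0, we have y = 0^k with 1 ≤ k ≤ p.
Pump with i = 2: xy^2z = 0^{p+k} 1^p 0^p 1^p, of length 4p+k. Suppose this equals vv. The string starts with 0 and ends with 1, so v does too; thus the boundary between the two copies of v is a 1→0 transition. There is exactly one such transition, at position 2p+k, so |v| = 2p+k and |vv| = 4p+2k ≠ 4p+k since k ≥ 1. So xy^2z ∉ L.
This contradicts the pumping lemma, so L is not regular.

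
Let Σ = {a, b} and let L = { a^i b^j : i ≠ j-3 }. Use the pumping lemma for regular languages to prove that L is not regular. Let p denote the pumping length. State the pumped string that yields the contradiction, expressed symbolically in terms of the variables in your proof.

Suppose for contradiction that L is regular, and let p be the pumping length.
Choose w = a^p b^{p+p!+3}. Since p ≠ (p+p!+3)-3 = p+p!, w ∈ L; and |w| ≥ p.
Write w = xyz as guaranteed by the lemma, with |xy| ≤ p and |y| > 0.
Since the first p symbols of w are all a's and |xy| ≤ p, y lies entirely in the leading a-block: y = a^k for some k with 1 ≤ k ≤ p.
Since 1 ≤ k ≤ p, k divides p!; set t = 1 + p!/k. Then xy^t z has p + (p!/k)·k = p + p! copies of a. Now the a-count is p+p! and (b-count)-3 = (p+p!+3)-3 = p+p!, so i ≠ j-3 fails. So xy^t z = a^{p+p!} b^{p+p!+3} ∉ L.
This contradicts the pumping lemma, so L is not regular.

a^{p+p!} b^{p+p!+3}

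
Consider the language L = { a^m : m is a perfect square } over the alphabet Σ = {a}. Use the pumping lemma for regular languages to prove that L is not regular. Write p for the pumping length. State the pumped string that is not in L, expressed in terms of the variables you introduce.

Suppose for contradiction that L is regular, and let p be the pumping length.
Take w = a^{p²} ∈ L with |w| = p² ≥ p.
By the pumping lemma, w = xyz with |xy| ≤ p and y is nonempty.
Then y = a^k for some k with 1 ≤ k ≤ p.
Pump with i = 2: xy^2z = a^{p²+k}. Since 1 ≤ k ≤ p, p² < p²+k ≤ p²+p < (p+1)², so p²+k lies strictly between consecutive squares and is not a perfect square. So xy^2z ∉ L.
Contradiction. Therefore L is not regular.

a^{p²+k}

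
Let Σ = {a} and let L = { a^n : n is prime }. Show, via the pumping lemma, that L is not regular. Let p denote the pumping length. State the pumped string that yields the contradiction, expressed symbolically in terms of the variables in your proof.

a^{q(1+k)}

Assume L is regular; let p be its pumping constant.
Let q be a prime with q ≥ p+2 (infinitely many primes exist), and take w = a^q ∈ L with |w| = q ≥ p.
By the pumping lemma, w = xyz with |xy| ≤ p and |y| ≥ 1.
Then y = a^k for some k with 1 ≤ k ≤ p.
Since 1 ≤ k ≤ p, |xz| = q-k. Pump with i = q+1: |xy^{q+1}z| = (q-k)+(q+1)k = q+qk = q(1+k), which is composite (both factors ≥ 2). So xy^{q+1}z = a^{q(1+k)} ∉ L.
Contradiction. Therefore L is not regular.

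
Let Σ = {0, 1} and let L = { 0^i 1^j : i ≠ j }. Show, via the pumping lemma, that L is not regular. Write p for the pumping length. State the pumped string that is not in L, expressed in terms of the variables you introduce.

Suppose for contradiction that L is regular, and let p be the pumping length.
Choose w = 0^p 1^{p+p!}. Since p ≠ p+p!, w ∈ L; and |w| ≥ p.
By the pumping lemma, w = xyz with |xy| ≤ p and |y| > 0.
Since the first p symbols of w are all 0's and |xy| ≤ p, y lies entirely in the leading 0-block: y = 0^k for some k with 1 ≤ k ≤ p.
Since 1 ≤ k ≤ p, k divides p!; set t = 1 + p!/k. Then xy^t z has p + (p!/k)·k = p + p! copies of 0. Now the 0-count equals the 1-count, so i ≠ j fails. So xy^t z = 0^{p+p!} 1^{p+p!} ∉ L.
This contradicts the pumping lemma, so L is not regular.

0^{p+p!} 1^{p+p!}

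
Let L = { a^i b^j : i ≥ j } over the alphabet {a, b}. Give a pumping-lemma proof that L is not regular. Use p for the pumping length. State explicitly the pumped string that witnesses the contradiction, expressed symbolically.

Assume L is regular; let p be its pumping constant.
Choose w = a^p b^p ∈ L, with |w| = 2p ≥ p.
The pumping lemma gives a decomposition w = xyz where |xy| ≤ p and |y| > 0.
Since the first p symbols of w are all a's and |xy| ≤ p, y lies entirely in the leading a-block: y = a^k for some k with 1 ≤ k ≤ p.
Consider xy^0z = xz = a^{p-k} b^p. Since k ≥ 1, the a-count p-k is less than p, so i ≥ j fails; thus xz ∉ L.
This is a contradiction; hence L is not regular.

a^{p-k} b^p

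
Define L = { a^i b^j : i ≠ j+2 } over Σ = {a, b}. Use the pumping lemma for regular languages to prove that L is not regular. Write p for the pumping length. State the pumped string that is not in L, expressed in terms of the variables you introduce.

Toward a contradiction, assume L is regular with pumping length p.
Choose w = a^p b^{p+p!-2}. Since p ≠ (p+p!-2)+2 = p+p!, w ∈ L; and |w| ≥ p.
By the pumping lemma, w = xyz with |xy| ≤ p and |y| ≥ 1.
Since the first p symbols of w are all a's and |xy| ≤ p, y lies entirely in the leading a-block: y = a^k for some k with 1 ≤ k ≤ p.
Since 1 ≤ k ≤ p, k divides p!; set t = 1 + p!/k. Then xy^t z has p + (p!/k)·k = p + p! copies of a. Now the a-count is p+p! and (b-count)+2 = (p+p!-2)+2 = p+p!, so i ≠ j+2 fails. So xy^t z = a^{p+p!} b^{p+p!-2} ∉ L.
Contradiction. Therefore L is not regular.

a^{p+p!} b^{p+p!-2}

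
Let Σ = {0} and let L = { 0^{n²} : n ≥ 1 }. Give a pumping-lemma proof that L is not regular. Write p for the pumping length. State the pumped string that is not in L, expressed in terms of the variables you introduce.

0^{p²+k}

Toward a contradiction, assume L is regular with pumping length p.
Take w = 0^{p²} ∈ L with |w| = p² ≥ p.
Write w = xyz as guaranteed by the lemma, with |xy| ≤ p and |y| ≥ 1.
Then y = 0^k for some k with 1 ≤ k ≤ p.
Pump with i = 2: xy^2z = 0^{p²+k}. Since 1 ≤ k ≤ p, p² < p²+k ≤ p²+p < (p+1)², so p²+k lies strictly between consecutive squares and is not a perfect square. So xy^2z ∉ L.
This is a contradiction; hence L is not regular.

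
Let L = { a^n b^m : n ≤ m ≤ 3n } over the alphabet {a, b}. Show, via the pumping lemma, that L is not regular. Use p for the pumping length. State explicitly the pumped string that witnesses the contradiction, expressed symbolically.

a^{p+k} b^p

Assume L is regular. Let p be the pumping length given by the pumping lemma.
Take w = a^p b^p ∈ L (since p ≤ p ≤ 3p), with |w| = 2p ≥ p.
Write w = xyz as guaranteed by the lemma, with |xy| ≤ p and |y| ≥ 1.
The first p characters of w are a's, so xy (and hence y) consists only of a's. Write y = a^k, 1 ≤ k ≤ p.
Pump with i = 2: xy^2z = a^{p+k} b^p. Now n = p+k > p = m, so the condition n ≤ m fails. Thus xy^2z ∉ L.
This contradicts the pumping lemma, so L is not regular.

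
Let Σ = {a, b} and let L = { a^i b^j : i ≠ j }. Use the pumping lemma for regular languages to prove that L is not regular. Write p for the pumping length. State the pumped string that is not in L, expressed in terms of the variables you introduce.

a^{p+p!} b^{p+p!}

Assume L is regular. Let p be the pumping length given by the pumping lemma.
Choose w = a^p b^{p+p!}. Since p ≠ p+p!, w ∈ L; and |w| ≥ p.
The pumping lemma gives a decomposition w = xyz where |xy| ≤ p and y is nonempty.
Since the first p symbols of w are all a's and |xy| ≤ p, y lies entirely in the leading a-block: y = a^k for some k with 1 ≤ k ≤ p.
Since 1 ≤ k ≤ p, k divides p!; set t = 1 + p!/k. Then xy^t z has p + (p!/k)·k = p + p! copies of a. Now the a-count equals the b-count, so i ≠ j fails. So xy^t z = a^{p+p!} b^{p+p!} ∉ L.
This is a contradiction; hence L is not regular.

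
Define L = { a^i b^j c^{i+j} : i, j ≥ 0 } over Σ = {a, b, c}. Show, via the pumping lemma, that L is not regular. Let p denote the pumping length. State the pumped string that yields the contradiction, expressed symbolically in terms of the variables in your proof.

a^{p+k} b^p c^{2p}

Suppose for contradiction that L is regular, and let p be the pumping length.
Take w = a^p b^p c^{2p} ∈ L (with i=j=p, i+j=2p), |w| = 4p ≥ p.
Write w = xyz as guaranteed by the lemma, with |xy| ≤ p and y is nonempty.
The first p characters of w are a's, so xy (and hence y) consists only of a's. Write y = a^k, 1 ≤ k ≤ p.
Consider xy^2z = a^{p+k} b^p c^{2p}. Now the a- and b-counts sum to 2p+k, but the c-count is 2p ≠ 2p+k. So xy^2z ∉ L.
This contradicts the pumping lemma, so L is not regular.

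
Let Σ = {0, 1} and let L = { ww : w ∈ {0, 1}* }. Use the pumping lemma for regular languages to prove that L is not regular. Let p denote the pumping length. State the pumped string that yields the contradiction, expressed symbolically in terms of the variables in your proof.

Assume L is regular. Let p be the pumping length given by the pumping lemma.
Take w = 0^p 1^p 0^p 1^p = uu where u = 0^p1^p; then w ∈ L and |w| = 4p ≥ p.
By the pumping lemma, w = xyz with |xy| ≤ p and y is nonempty.
Because |xy| ≤ p and w begins with p copies of 0, we have y = 0^k with 1 ≤ k ≤ p.
Pump with i = 2: xy^2z = 0^{p+k} 1^p 0^p 1^p, of length 4p+k. Suppose this equals vv. The string starts with 0 and ends with 1, so v does too; thus the boundary between the two copies of v is a 1→0 transition. There is exactly one such transition, at position 2p+k, so |v| = 2p+k and |vv| = 4p+2k ≠ 4p+k since k ≥ 1. So xy^2z ∉ L.
This contradicts the pumping lemma, so L is not regular.

0^{p+k} 1^p 0^p 1^p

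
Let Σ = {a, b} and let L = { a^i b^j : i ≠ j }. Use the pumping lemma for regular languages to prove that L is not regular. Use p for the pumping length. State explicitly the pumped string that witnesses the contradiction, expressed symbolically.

a^{p+p!} b^{p+p!}

Suppose for contradiction that L is regular, and let p be the pumping length.
Choose w = a^p b^{p+p!}. Since p ≠ p+p!, w ∈ L; and |w| ≥ p.
By the pumping lemma, w = xyz with |xy| ≤ p and |y| ≥ 1.
The first p characters of w are a's, so xy (and hence y) consists only of a's. Write y = a^k, 1 ≤ k ≤ p.
Since 1 ≤ k ≤ p, k divides p!; set t = 1 + p!/k. Then xy^t z has p + (p!/k)·k = p + p! copies of a. Now the a-count equals the b-count, so i ≠ j fails. So xy^t z = a^{p+p!} b^{p+p!} ∉ L.
Contradiction. Therefore L is not regular.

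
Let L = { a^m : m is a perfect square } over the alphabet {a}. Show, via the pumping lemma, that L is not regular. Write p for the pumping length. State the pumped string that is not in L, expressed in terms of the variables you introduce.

Assume L is regular; let p be its pumping constant.
Take w = a^{p²} ∈ L with |w| = p² ≥ p.
By the pumping lemma, w = xyz with |xy| ≤ p and |y| > 0.
Then y = a^k for some k with 1 ≤ k ≤ p.
Pump with i = 2: xy^2z = a^{p²+k}. Since 1 ≤ k ≤ p, p² < p²+k ≤ p²+p < (p+1)², so p²+k lies strictly between consecutive squares and is not a perfect square. So xy^2z ∉ L.
Contradiction. Therefore L is not regular.

a^{p²+k}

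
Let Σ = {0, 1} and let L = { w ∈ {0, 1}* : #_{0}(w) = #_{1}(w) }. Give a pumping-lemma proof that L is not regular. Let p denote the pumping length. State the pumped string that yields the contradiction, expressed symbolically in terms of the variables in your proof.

0^{p+k} 1^p

Assume L is regular. Let p be the pumping length given by the pumping lemma.
Choose w = 0^p 1^p ∈ L with |w| = 2p ≥ p.
By the pumping lemma, w = xyz with |xy| ≤ p and |y| > 0.
Since the first p symbols of w are all 0's and |xy| ≤ p, y lies entirely in the leading 0-block: y = 0^k for some k with 1 ≤ k ≤ p.
Pump with i = 2: xy^2z = 0^{p+k} 1^p has p+k occurrences of 0 but only p of 1. Since k ≥ 1 the counts differ, so xy^2z ∉ L.
This contradicts the pumping lemma, so L is not regular.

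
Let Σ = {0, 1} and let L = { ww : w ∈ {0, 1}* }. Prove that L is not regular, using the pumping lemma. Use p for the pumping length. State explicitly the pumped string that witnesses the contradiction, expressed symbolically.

Toward a contradiction, assume L is regular with pumping length p.
Take w = 0^p 1^p 0^p 1^p = uu where u = 0^p1^p; then w ∈ L and |w| = 4p ≥ p.
By the pumping lemma, w = xyz with |xy| ≤ p and |y| ≥ 1.
The first p characters of w are 0's, so xy (and hence y) consists only of 0's. Write y = 0^k, 1 ≤ k ≤ p.
Pump with i = 2: xy^2z = 0^{p+k} 1^p 0^p 1^p, of length 4p+k. Suppose this equals vv. The string starts with 0 and ends with 1, so v does too; thus the boundary between the two copies of v is a 1→0 transition. There is exactly one such transition, at position 2p+k, so |v| = 2p+k and |vv| = 4p+2k ≠ 4p+k since k ≥ 1. So xy^2z ∉ L.
This contradicts the pumping lemma, so L is not regular.

0^{p+k} 1^p 0^p 1^p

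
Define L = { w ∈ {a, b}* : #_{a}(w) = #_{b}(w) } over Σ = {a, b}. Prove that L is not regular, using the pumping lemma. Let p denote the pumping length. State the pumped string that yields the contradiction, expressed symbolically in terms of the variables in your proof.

a^{p+k} b^p

Assume L is regular; let p be its pumping constant.
Choose w = a^p b^p ∈ L with |w| = 2p ≥ p.
By the pumping lemma, w = xyz with |xy| ≤ p and |y| > 0.
Because |xy| ≤ p and w begins with p copies of a, we have y = a^k with 1 ≤ k ≤ p.
Pump with i = 2: xy^2z = a^{p+k} b^p has p+k occurrences of a but only p of b. Since k ≥ 1 the counts differ, so xy^2z ∉ L.
This contradicts the pumping lemma, so L is not regular.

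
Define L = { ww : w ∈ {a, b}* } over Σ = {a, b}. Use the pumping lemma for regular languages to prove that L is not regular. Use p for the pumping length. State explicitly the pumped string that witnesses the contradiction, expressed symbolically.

a^{p+k} b^p a^p b^p

Assume L is regular; let p be its pumping constant.
Take w = a^p b^p a^p b^p = uu where u = a^pb^p; then w ∈ L and |w| = 4p ≥ p.
The pumping lemma gives a decomposition w = xyz where |xy| ≤ p and y is nonempty.
Since the first p symbols of w are all a's and |xy| ≤ p, y lies entirely in the leading a-block: y = a^k for some k with 1 ≤ k ≤ p.
Pump with i = 2: xy^2z = a^{p+k} b^p a^p b^p, of length 4p+k. Suppose this equals vv. The string starts with a and ends with b, so v does too; thus the boundary between the two copies of v is a b→a transition. There is exactly one such transition, at position 2p+k, so |v| = 2p+k and |vv| = 4p+2k ≠ 4p+k since k ≥ 1. So xy^2z ∉ L.
Contradiction. Therefore L is not regular.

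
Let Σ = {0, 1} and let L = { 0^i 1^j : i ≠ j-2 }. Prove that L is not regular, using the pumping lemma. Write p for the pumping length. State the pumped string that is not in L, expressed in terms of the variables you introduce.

Toward a contradiction, assume L is regular with pumping length p.
Choose w = 0^p 1^{p+p!+2}. Since p ≠ (p+p!+2)-2 = p+p!, w ∈ L; and |w| ≥ p.
By the pumping lemma, w = xyz with |xy| ≤ p and y is nonempty.
Because |xy| ≤ p and w begins with p copies of 0, we have y = 0^k with 1 ≤ k ≤ p.
Since 1 ≤ k ≤ p, k divides p!; set t = 1 + p!/k. Then xy^t z has p + (p!/k)·k = p + p! copies of 0. Now the 0-count is p+p! and (1-count)-2 = (p+p!+2)-2 = p+p!, so i ≠ j-2 fails. So xy^t z = 0^{p+p!} 1^{p+p!+2} ∉ L.
This contradicts the pumping lemma, so L is not regular.

0^{p+p!} 1^{p+p!+2}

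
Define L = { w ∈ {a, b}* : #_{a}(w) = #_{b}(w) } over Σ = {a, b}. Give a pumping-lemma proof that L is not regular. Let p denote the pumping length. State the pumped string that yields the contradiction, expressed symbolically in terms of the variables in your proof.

a^{p+k} b^p

Assume L is regular. Let p be the pumping length given by the pumping lemma.
Choose w = a^p b^p ∈ L with |w| = 2p ≥ p.
Write w = xyz as guaranteed by the lemma, with |xy| ≤ p and y is nonempty.
The first p characters of w are a's, so xy (and hence y) consists only of a's. Write y = a^k, 1 ≤ k ≤ p.
Pump with i = 2: xy^2z = a^{p+k} b^p has p+k occurrences of a but only p of b. Since k ≥ 1 the counts differ, so xy^2z ∉ L.
This contradicts the pumping lemma, so L is not regular.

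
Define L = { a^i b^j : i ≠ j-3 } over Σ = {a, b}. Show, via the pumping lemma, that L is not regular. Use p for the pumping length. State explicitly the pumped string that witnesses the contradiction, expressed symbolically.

a^{p+p!} b^{p+p!+3}

Toward a contradiction, assume L is regular with pumping length p.
Choose w = a^p b^{p+p!+3}. Since p ≠ (p+p!+3)-3 = p+p!, w ∈ L; and |w| ≥ p.
By the pumping lemma, w = xyz with |xy| ≤ p and |y| > 0.
Because |xy| ≤ p and w begins with p copies of a, we have y = a^k with 1 ≤ k ≤ p.
Since 1 ≤ k ≤ p, k divides p!; set t = 1 + p!/k. Then xy^t z has p + (p!/k)·k = p + p! copies of a. Now the a-count is p+p! and (b-count)-3 = (p+p!+3)-3 = p+p!, so i ≠ j-3 fails. So xy^t z = a^{p+p!} b^{p+p!+3} ∉ L.
Contradiction. Therefore L is not regular.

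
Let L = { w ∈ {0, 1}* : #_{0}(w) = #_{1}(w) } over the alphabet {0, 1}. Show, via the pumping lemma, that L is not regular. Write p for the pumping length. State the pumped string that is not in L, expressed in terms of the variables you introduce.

Assume L is regular; let p be its pumping constant.
Choose w = 0^p 1^p ∈ L with |w| = 2p ≥ p.
By the pumping lemma, w = xyz with |xy| ≤ p and y is nonempty.
Since the first p symbols of w are all 0's and |xy| ≤ p, y lies entirely in the leading 0-block: y = 0^k for some k with 1 ≤ k ≤ p.
Pump with i = 2: xy^2z = 0^{p+k} 1^p has p+k occurrences of 0 but only p of 1. Since k ≥ 1 the counts differ, so xy^2z ∉ L.
This is a contradiction; hence L is not regular.

0^{p+k} 1^p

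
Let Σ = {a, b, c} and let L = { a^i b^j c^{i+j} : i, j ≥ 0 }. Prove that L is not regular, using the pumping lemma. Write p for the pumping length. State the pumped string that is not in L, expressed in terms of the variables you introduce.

a^{p+k} b^p c^{2p}

Toward a contradiction, assume L is regular with pumping length p.
Take w = a^p b^p c^{2p} ∈ L (with i=j=p, i+j=2p), |w| = 4p ≥ p.
Write w = xyz as guaranteed by the lemma, with |xy| ≤ p and |y| > 0.
Because |xy| ≤ p and w begins with p copies of a, we have y = a^k with 1 ≤ k ≤ p.
Consider xy^2z = a^{p+k} b^p c^{2p}. Now the a- and b-counts sum to 2p+k, but the c-count is 2p ≠ 2p+k. So xy^2z ∉ L.
This is a contradiction; hence L is not regular.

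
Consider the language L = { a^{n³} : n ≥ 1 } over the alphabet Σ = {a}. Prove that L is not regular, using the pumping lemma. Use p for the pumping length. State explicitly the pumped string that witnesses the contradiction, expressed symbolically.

a^{p³+k}

Toward a contradiction, assume L is regular with pumping length p.
Take w = a^{p³} ∈ L with |w| = p³ ≥ p.
By the pumping lemma, w = xyz with |xy| ≤ p and |y| ≥ 1.
Then y = a^k for some k with 1 ≤ k ≤ p.
Pump with i = 2: xy^2z = a^{p³+k}. Since 1 ≤ k ≤ p, p³ < p³+k ≤ p³+p < p³+3p²+3p+1 = (p+1)³, so p³+k is not a perfect cube. So xy^2z ∉ L.
This contradicts the pumping lemma, so L is not regular.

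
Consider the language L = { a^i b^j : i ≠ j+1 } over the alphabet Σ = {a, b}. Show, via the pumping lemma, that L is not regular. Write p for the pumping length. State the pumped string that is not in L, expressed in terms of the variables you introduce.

a^{p+p!} b^{p+p!-1}

Suppose for contradiction that L is regular, and let p be the pumping length.
Choose w = a^p b^{p+p!-1}. Since p ≠ (p+p!-1)+1 = p+p!, w ∈ L; and |w| ≥ p.
Write w = xyz as guaranteed by the lemma, with |xy| ≤ p and |y| > 0.
The first p characters of w are a's, so xy (and hence y) consists only of a's. Write y = a^k, 1 ≤ k ≤ p.
Since 1 ≤ k ≤ p, k divides p!; set t = 1 + p!/k. Then xy^t z has p + (p!/k)·k = p + p! copies of a. Now the a-count is p+p! and (b-count)+1 = (p+p!-1)+1 = p+p!, so i ≠ j+1 fails. So xy^t z = a^{p+p!} b^{p+p!-1} ∉ L.
Contradiction. Therefore L is not regular.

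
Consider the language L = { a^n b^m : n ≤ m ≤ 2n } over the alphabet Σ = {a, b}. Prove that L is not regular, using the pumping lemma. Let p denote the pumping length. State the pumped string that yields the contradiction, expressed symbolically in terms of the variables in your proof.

Assume L is regular. Let p be the pumping length given by the pumping lemma.
Take w = a^p b^p ∈ L (since p ≤ p ≤ 2p), with |w| = 2p ≥ p.
Write w = xyz as guaranteed by the lemma, with |xy| ≤ p and |y| ≥ 1.
Since the first p symbols of w are all a's and |xy| ≤ p, y lies entirely in the leading a-block: y = a^k for some k with 1 ≤ k ≤ p.
Pump with i = 2: xy^2z = a^{p+k} b^p. Now n = p+k > p = m, so the condition n ≤ m fails. Thus xy^2z ∉ L.
This is a contradiction; hence L is not regular.

a^{p+k} b^p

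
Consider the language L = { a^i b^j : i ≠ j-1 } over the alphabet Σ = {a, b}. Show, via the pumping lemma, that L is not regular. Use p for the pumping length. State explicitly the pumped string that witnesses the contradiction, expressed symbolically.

Assume L is regular; let p be its pumping constant.
Choose w = a^p b^{p+p!+1}. Since p ≠ (p+p!+1)-1 = p+p!, w ∈ L; and |w| ≥ p.
The pumping lemma gives a decomposition w = xyz where |xy| ≤ p and |y| ≥ 1.
The first p characters of w are a's, so xy (and hence y) consists only of a's. Write y = a^k, 1 ≤ k ≤ p.
Since 1 ≤ k ≤ p, k divides p!; set t = 1 + p!/k. Then xy^t z has p + (p!/k)·k = p + p! copies of a. Now the a-count is p+p! and (b-count)-1 = (p+p!+1)-1 = p+p!, so i ≠ j-1 fails. So xy^t z = a^{p+p!} b^{p+p!+1} ∉ L.
Contradiction. Therefore L is not regular.

a^{p+p!} b^{p+p!+1}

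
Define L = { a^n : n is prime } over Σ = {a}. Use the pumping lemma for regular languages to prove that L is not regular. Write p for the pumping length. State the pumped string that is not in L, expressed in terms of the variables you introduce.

a^{q(1+k)}

Toward a contradiction, assume L is regular with pumping length p.
Let q be a prime with q ≥ p+2 (infinitely many primes exist), and take w = a^q ∈ L with |w| = q ≥ p.
The pumping lemma gives a decomposition w = xyz where |xy| ≤ p and |y| > 0.
Then y = a^k for some k with 1 ≤ k ≤ p.
Since 1 ≤ k ≤ p, |xz| = q-k. Pump with i = q+1: |xy^{q+1}z| = (q-k)+(q+1)k = q+qk = q(1+k), which is composite (both factors ≥ 2). So xy^{q+1}z = a^{q(1+k)} ∉ L.
Contradiction. Therefore L is not regular.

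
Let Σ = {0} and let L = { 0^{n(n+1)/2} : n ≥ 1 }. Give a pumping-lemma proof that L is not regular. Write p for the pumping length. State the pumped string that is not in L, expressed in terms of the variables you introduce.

Toward a contradiction, assume L is regular with pumping length p.
Take w = 0^{p(p+1)/2} ∈ L with |w| = p(p+1)/2 ≥ p.
Write w = xyz as guaranteed by the lemma, with |xy| ≤ p and |y| > 0.
Then y = 0^k for some k with 1 ≤ k ≤ p.
Pump with i = 2: xy^2z = 0^{p(p+1)/2+k}. Since 1 ≤ k ≤ p, p(p+1)/2 < p(p+1)/2+k ≤ p(p+1)/2+p < (p+1)(p+2)/2, so p(p+1)/2+k is strictly between consecutive triangular numbers. So xy^2z ∉ L.
This is a contradiction; hence L is not regular.

0^{p(p+1)/2+k}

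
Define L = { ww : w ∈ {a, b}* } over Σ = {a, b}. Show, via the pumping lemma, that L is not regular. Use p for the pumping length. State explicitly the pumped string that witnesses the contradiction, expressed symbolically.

Toward a contradiction, assume L is regular with pumping length p.
Take w = a^p b^p a^p b^p = uu where u = a^pb^p; then w ∈ L and |w| = 4p ≥ p.
Write w = xyz as guaranteed by the lemma, with |xy| ≤ p and |y| ≥ 1.
Since the first p symbols of w are all a's and |xy| ≤ p, y lies entirely in the leading a-block: y = a^k for some k with 1 ≤ k ≤ p.
Pump with i = 2: xy^2z = a^{p+k} b^p a^p b^p, of length 4p+k. Suppose this equals vv. The string starts with a and ends with b, so v does too; thus the boundary between the two copies of v is a b→a transition. There is exactly one such transition, at position 2p+k, so |v| = 2p+k and |vv| = 4p+2k ≠ 4p+k since k ≥ 1. So xy^2z ∉ L.
This is a contradiction; hence L is not regular.

a^{p+k} b^p a^p b^p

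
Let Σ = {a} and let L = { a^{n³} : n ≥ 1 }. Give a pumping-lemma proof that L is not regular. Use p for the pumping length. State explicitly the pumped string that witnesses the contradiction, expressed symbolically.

Assume L is regular. Let p be the pumping length given by the pumping lemma.
Take w = a^{p³} ∈ L with |w| = p³ ≥ p.
Write w = xyz as guaranteed by the lemma, with |xy| ≤ p and y is nonempty.
Then y = a^k for some k with 1 ≤ k ≤ p.
Pump with i = 2: xy^2z = a^{p³+k}. Since 1 ≤ k ≤ p, p³ < p³+k ≤ p³+p < p³+3p²+3p+1 = (p+1)³, so p³+k is not a perfect cube. So xy^2z ∉ L.
This is a contradiction; hence L is not regular.

a^{p³+k}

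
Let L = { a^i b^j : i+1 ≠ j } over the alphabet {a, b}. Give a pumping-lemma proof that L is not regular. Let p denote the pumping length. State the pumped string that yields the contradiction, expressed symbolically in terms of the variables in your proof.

a^{p+p!} b^{p+p!+1}

Suppose for contradiction that L is regular, and let p be the pumping length.
Choose w = a^p b^{p+p!+1}. Since p ≠ (p+p!+1)-1 = p+p!, w ∈ L; and |w| ≥ p.
The pumping lemma gives a decomposition w = xyz where |xy| ≤ p and |y| > 0.
Because |xy| ≤ p and w begins with p copies of a, we have y = a^k with 1 ≤ k ≤ p.
Since 1 ≤ k ≤ p, k divides p!; set t = 1 + p!/k. Then xy^t z has p + (p!/k)·k = p + p! copies of a. Now the a-count is p+p! and (b-count)-1 = (p+p!+1)-1 = p+p!, so i+1 ≠ j fails. So xy^t z = a^{p+p!} b^{p+p!+1} ∉ L.
This contradicts the pumping lemma, so L is not regular.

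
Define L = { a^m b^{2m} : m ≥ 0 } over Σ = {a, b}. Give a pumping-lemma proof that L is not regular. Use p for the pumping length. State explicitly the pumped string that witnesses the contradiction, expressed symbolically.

Assume L is regular. Let p be the pumping length given by the pumping lemma.
Take w = a^p b^{2p}. Then w ∈ L and |w| = 3p ≥ p.
Write w = xyz as guaranteed by the lemma, with |xy| ≤ p and |y| > 0.
The first p characters of w are a's, so xy (and hence y) consists only of a's. Write y = a^k, 1 ≤ k ≤ p.
Pump with i = 2: xy^2z = a^{p+k} b^{2p}. For this to lie in L we would need 2p = 2(p+k), which forces k = 0. But k ≥ 1, so xy^2z ∉ L.
This contradicts the pumping lemma, so L is not regular.

a^{p+k} b^{2p}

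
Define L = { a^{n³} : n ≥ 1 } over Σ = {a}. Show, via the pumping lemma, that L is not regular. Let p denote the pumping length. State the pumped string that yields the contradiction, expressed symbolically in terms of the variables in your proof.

Suppose for contradiction that L is regular, and let p be the pumping length.
Take w = a^{p³} ∈ L with |w| = p³ ≥ p.
By the pumping lemma, w = xyz with |xy| ≤ p and y is nonempty.
Then y = a^k for some k with 1 ≤ k ≤ p.
Pump with i = 2: xy^2z = a^{p³+k}. Since 1 ≤ k ≤ p, p³ < p³+k ≤ p³+p < p³+3p²+3p+1 = (p+1)³, so p³+k is not a perfect cube. So xy^2z ∉ L.
This is a contradiction; hence L is not regular.

a^{p³+k}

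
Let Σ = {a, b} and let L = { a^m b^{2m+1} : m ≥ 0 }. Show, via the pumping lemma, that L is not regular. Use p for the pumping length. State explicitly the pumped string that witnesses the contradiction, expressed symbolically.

a^{p+k} b^{2p+1}

Assume L is regular; let p be its pumping constant.
Let w = a^p b^{2p+1} ∈ L; note |w| = 3p+1 ≥ p.
By the pumping lemma, w = xyz with |xy| ≤ p and |y| > 0.
The first p characters of w are a's, so xy (and hence y) consists only of a's. Write y = a^k, 1 ≤ k ≤ p.
Pump with i = 2: xy^2z = a^{p+k} b^{2p+1}. For this to lie in L we would need 2p+1 = 2(p+k)+1, which forces k = 0. But k ≥ 1, so xy^2z ∉ L.
Contradiction. Therefore L is not regular.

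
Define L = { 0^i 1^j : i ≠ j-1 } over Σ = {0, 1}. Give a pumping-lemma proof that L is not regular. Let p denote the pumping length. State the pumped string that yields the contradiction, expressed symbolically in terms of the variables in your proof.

0^{p+p!} 1^{p+p!+1}

Assume L is regular; let p be its pumping constant.
Choose w = 0^p 1^{p+p!+1}. Since p ≠ (p+p!+1)-1 = p+p!, w ∈ L; and |w| ≥ p.
Write w = xyz as guaranteed by the lemma, with |xy| ≤ p and |y| ≥ 1.
The first p characters of w are 0's, so xy (and hence y) consists only of 0's. Write y = 0^k, 1 ≤ k ≤ p.
Since 1 ≤ k ≤ p, k divides p!; set t = 1 + p!/k. Then xy^t z has p + (p!/k)·k = p + p! copies of 0. Now the 0-count is p+p! and (1-count)-1 = (p+p!+1)-1 = p+p!, so i ≠ j-1 fails. So xy^t z = 0^{p+p!} 1^{p+p!+1} ∉ L.
Contradiction. Therefore L is not regular.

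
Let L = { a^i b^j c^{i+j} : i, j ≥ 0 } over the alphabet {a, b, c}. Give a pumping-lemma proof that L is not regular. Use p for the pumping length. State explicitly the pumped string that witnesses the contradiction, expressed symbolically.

Assume L is regular; let p be its pumping constant.
Take w = a^p b^p c^{2p} ∈ L (with i=j=p, i+j=2p), |w| = 4p ≥ p.
Write w = xyz as guaranteed by the lemma, with |xy| ≤ p and |y| > 0.
Because |xy| ≤ p and w begins with p copies of a, we have y = a^k with 1 ≤ k ≤ p.
Consider xy^2z = a^{p+k} b^p c^{2p}. Now the a- and b-counts sum to 2p+k, but the c-count is 2p ≠ 2p+k. So xy^2z ∉ L.
This is a contradiction; hence L is not regular.

a^{p+k} b^p c^{2p}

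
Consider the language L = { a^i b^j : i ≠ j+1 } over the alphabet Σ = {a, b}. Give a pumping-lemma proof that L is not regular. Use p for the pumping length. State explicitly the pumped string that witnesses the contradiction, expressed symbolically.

Toward a contradiction, assume L is regular with pumping length p.
Choose w = a^p b^{p+p!-1}. Since p ≠ (p+p!-1)+1 = p+p!, w ∈ L; and |w| ≥ p.
By the pumping lemma, w = xyz with |xy| ≤ p and |y| > 0.
The first p characters of w are a's, so xy (and hence y) consists only of a's. Write y = a^k, 1 ≤ k ≤ p.
Since 1 ≤ k ≤ p, k divides p!; set t = 1 + p!/k. Then xy^t z has p + (p!/k)·k = p + p! copies of a. Now the a-count is p+p! and (b-count)+1 = (p+p!-1)+1 = p+p!, so i ≠ j+1 fails. So xy^t z = a^{p+p!} b^{p+p!-1} ∉ L.
This is a contradiction; hence L is not regular.

a^{p+p!} b^{p+p!-1}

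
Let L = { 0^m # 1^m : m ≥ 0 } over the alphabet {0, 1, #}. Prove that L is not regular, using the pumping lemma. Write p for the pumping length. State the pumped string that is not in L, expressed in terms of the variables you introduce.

0^{p+k} # 1^p

Toward a contradiction, assume L is regular with pumping length p.
Take w = 0^p # 1^p ∈ L with |w| = 2p+1 ≥ p.
Write w = xyz as guaranteed by the lemma, with |xy| ≤ p and y is nonempty.
Because |xy| ≤ p and w begins with p copies of 0, we have y = 0^k with 1 ≤ k ≤ p.
Pump with i = 2: xy^2z = 0^{p+k} # 1^p, which would require p+k = p. But k ≥ 1, so xy^2z ∉ L.
This contradicts the pumping lemma, so L is not regular.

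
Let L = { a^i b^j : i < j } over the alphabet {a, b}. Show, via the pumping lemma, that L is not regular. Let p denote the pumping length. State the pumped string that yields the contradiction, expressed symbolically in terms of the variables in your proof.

a^{p+k} b^{p+1}

Suppose for contradiction that L is regular, and let p be the pumping length.
Choose w = a^p b^{p+1} ∈ L, with |w| = 2p+1 ≥ p.
By the pumping lemma, w = xyz with |xy| ≤ p and y is nonempty.
The first p characters of w are a's, so xy (and hence y) consists only of a's. Write y = a^k, 1 ≤ k ≤ p.
Consider xy^2z = a^{p+k} b^{p+1}. Since k ≥ 1, the a-count p+k is at least p+1, so i < j fails; thus xy^2z ∉ L.
This contradicts the pumping lemma, so L is not regular.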